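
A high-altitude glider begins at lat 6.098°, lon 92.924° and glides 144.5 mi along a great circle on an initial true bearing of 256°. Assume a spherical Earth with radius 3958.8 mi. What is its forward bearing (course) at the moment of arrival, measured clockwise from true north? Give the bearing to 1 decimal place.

The arc subtends δ = 144.5/3958.8 = 0.036501 rad at the centre.
With φ₁ = 6.098° = 0.106430 rad and θ = 256° = 4.468043 rad:
Destination latitude: φ₂ = arcsin( sin φ₁ cos δ + cos φ₁ sin δ cos θ ) = arcsin(0.097380) = 5.588°.
Then Δλ = atan2(-0.035209, 0.988989) = -0.035585 rad, from sin θ sin δ cos φ₁ over cos δ − sin φ₁ sin φ₂.
λ₂ = 92.924° + -2.039° = 90.885°.
The forward bearing on arrival equals the back-azimuth from the destination plus 180°.
Back-azimuth from P₂ (5.6°, 90.9°) to P₁ (6.1°, 92.9°), with Δλ' = λ₁ − λ₂ = 2.0°: atan2( sin Δλ' cos φ₁ , cos φ₂ sin φ₁ − sin φ₂ cos φ₁ cos Δλ' ) = 75.8°.
Final bearing = (75.8° + 180°) mod 360° = 255.8°.

final bearing 255.8°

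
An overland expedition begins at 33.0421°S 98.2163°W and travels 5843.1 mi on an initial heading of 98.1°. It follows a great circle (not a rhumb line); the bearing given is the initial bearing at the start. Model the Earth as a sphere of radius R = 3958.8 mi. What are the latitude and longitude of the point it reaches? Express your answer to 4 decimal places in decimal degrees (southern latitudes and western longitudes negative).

latitude -9.7416°, longitude -8.3839°

Angular distance δ = d/R = 5843.1 / 3958.8 = 1.475978 rad.
Converting: φ₁ = -0.576693 rad, θ = 1.712168 rad.
sin φ₂ = sin φ₁ cos δ + cos φ₁ sin δ cos θ = (-0.545255)(0.094677) + (0.838270)(0.995508)(-0.140901) = -0.169206
φ₂ = asin(-0.169206) = -0.170024 rad = -9.7416°.
Then Δλ = atan2(0.826179, 0.002416) = 1.567871 rad, from sin θ sin δ cos φ₁ over cos δ − sin φ₁ sin φ₂.
λ₂ = λ₁ + Δλ = -8.3839°.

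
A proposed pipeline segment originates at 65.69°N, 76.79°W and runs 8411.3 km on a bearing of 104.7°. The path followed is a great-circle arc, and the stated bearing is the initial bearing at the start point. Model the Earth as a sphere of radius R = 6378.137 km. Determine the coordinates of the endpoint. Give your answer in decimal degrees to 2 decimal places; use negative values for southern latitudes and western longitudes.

Central angle δ = d/R = 1.318771 rad.
Converting: φ₁ = 1.146507 rad, θ = 1.827360 rad.
Applying the spherical law of cosines for sides, sin φ₂ = sin φ₁ cos δ + cos φ₁ sin δ cos θ = 0.126090, so φ₂ = 7.24°.
Then Δλ = atan2(0.385619, 0.134456) = 1.235301 rad, from sin θ sin δ cos φ₁ over cos δ − sin φ₁ sin φ₂.
λ₂ = -76.79° + 70.78° = -6.01°.

latitude 7.24°, longitude -6.01°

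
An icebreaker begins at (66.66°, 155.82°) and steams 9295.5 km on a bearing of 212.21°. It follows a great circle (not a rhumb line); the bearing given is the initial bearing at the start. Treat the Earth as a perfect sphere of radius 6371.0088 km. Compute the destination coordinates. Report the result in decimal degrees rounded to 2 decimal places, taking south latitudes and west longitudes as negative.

latitude -13.34°, longitude 122.84°

δ = 9295.5/6371.0088 = 1.459031 rad (83.5963°).
Converting: φ₁ = 1.163436 rad, θ = 3.703763 rad.
Applying the spherical law of cosines for sides, sin φ₂ = sin φ₁ cos δ + cos φ₁ sin δ cos θ = -0.230716, so φ₂ = -13.34°.
Then Δλ = atan2(-0.209859, 0.323369) = -0.575656 rad, from sin θ sin δ cos φ₁ over cos δ − sin φ₁ sin φ₂.
Hence λ₂ = 155.82° + -32.98° = 122.84°.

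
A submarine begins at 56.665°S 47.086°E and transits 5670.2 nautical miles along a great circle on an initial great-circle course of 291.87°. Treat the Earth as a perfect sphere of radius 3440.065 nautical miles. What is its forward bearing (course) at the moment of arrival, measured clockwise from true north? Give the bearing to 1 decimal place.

final bearing 328.0°

δ = 5670.2/3440.065 = 1.648283 rad (94.4396°).
With φ₁ = -56.665° = -0.988991 rad and θ = 291.87° = 5.094092 rad:
Destination latitude: φ₂ = arcsin( sin φ₁ cos δ + cos φ₁ sin δ cos θ ) = arcsin(0.268761) = 15.591°.
For the longitude increment, Δλ = atan2( sin θ sin δ cos φ₁, cos δ − sin φ₁ sin φ₂ ) = atan2(-0.508454, 0.147133) = -73.861°.
Hence λ₂ = 47.086° + -73.861° = -26.775°.
The forward bearing on arrival equals the back-azimuth from the destination plus 180°.
Back-azimuth from P₂ (15.6°, -26.8°) to P₁ (-56.7°, 47.1°), with Δλ' = λ₁ − λ₂ = 73.9°: atan2( sin Δλ' cos φ₁ , cos φ₂ sin φ₁ − sin φ₂ cos φ₁ cos Δλ' ) = 148.0°.
Final bearing = (148.0° + 180°) mod 360° = 328.0°.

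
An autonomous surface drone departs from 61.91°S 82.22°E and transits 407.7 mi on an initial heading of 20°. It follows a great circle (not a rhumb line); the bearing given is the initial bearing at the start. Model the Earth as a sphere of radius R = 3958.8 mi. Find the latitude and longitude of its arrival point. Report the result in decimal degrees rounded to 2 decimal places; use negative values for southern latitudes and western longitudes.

latitude -56.31°, longitude 85.85°

Angular distance δ = d/R = 407.7 / 3958.8 = 0.102986 rad.
With φ₁ = -61.91° = -1.080533 rad and θ = 20° = 0.349066 rad:
Applying the spherical law of cosines for sides, sin φ₂ = sin φ₁ cos δ + cos φ₁ sin δ cos θ = -0.832048, so φ₂ = -56.31°.
For the longitude increment, Δλ = atan2( sin θ sin δ cos φ₁, cos δ − sin φ₁ sin φ₂ ) = atan2(0.016556, 0.260661) = 3.63°.
λ₂ = λ₁ + Δλ = 85.85°.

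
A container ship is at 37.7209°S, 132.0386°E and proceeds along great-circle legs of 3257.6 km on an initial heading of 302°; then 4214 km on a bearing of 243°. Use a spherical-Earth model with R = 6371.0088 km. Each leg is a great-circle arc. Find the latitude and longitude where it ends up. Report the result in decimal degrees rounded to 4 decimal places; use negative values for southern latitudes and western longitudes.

Apply the spherical direct solution leg by leg, carrying full precision between legs.
Leg 1: from (-37.7209°, 132.0386°), δ = 3257.6/6371.0088 = 0.511316 rad, θ = 302° → φ = -19.1751°, λ = 105.9764°.
Leg 2: from (-19.1751°, 105.9764°), δ = 4214/6371.0088 = 0.661434 rad, θ = 243° → φ = -31.5055°, λ = 66.0408°.

latitude -31.5055°, longitude 66.0408°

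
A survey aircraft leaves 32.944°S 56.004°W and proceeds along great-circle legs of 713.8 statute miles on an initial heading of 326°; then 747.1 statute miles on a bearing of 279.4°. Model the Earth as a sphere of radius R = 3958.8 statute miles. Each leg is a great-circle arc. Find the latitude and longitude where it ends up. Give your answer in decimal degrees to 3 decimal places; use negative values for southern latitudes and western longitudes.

Apply the spherical direct solution leg by leg, carrying full precision between legs.
Leg 1: from (-32.944°, -56.004°), δ = 713.8/3958.8 = 0.180307 rad, θ = 326° → φ = -24.220°, λ = -62.317°.
Leg 2: from (-24.220°, -62.317°), δ = 747.1/3958.8 = 0.188719 rad, θ = 279.4° → φ = -22.025°, λ = -73.834°.

latitude -22.025°, longitude -73.834°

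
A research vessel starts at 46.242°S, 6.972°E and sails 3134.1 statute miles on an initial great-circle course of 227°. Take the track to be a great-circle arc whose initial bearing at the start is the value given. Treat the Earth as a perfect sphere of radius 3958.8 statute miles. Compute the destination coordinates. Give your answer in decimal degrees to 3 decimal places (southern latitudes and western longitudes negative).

latitude -57.471°, longitude -68.436°

δ = 3134.1/3958.8 = 0.791679 rad (45.3599°).
Start latitude φ₁ = -0.807075 rad; initial bearing θ = 3.961897 rad.
Destination latitude: φ₂ = arcsin( sin φ₁ cos δ + cos φ₁ sin δ cos θ ) = arcsin(-0.843118) = -57.471°.
Δλ = atan2( sin θ sin δ cos φ₁ , cos δ − sin φ₁ sin φ₂ ) = atan2(-0.359904, 0.093695) = -1.316118 rad = -75.408°.
λ₂ = λ₁ + Δλ = -68.436°.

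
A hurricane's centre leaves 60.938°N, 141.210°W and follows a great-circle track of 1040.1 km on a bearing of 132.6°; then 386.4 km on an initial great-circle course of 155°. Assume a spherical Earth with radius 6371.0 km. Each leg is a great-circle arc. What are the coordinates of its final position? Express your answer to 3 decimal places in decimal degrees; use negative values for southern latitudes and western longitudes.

Apply the spherical direct solution leg by leg, carrying full precision between legs.
Leg 1: from (60.938°, -141.210°), δ = 1040.1/6371 = 0.163255 rad, θ = 132.6° → φ = 54.002°, λ = -129.465°.
Leg 2: from (54.002°, -129.465°), δ = 386.4/6371 = 0.060650 rad, θ = 155° → φ = 50.828°, λ = -127.141°.

latitude 50.828°, longitude -127.141°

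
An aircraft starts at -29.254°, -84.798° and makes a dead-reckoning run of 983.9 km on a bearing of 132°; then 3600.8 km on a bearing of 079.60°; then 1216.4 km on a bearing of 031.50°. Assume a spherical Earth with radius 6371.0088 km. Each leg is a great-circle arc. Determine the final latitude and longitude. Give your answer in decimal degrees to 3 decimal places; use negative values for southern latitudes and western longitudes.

Apply the spherical direct solution leg by leg, carrying full precision between legs.
Leg 1: from (-29.254°, -84.798°), δ = 983.9/6371.0088 = 0.154434 rad, θ = 132° → φ = -34.936°, λ = -76.783°.
Leg 2: from (-34.936°, -76.783°), δ = 3600.8/6371.0088 = 0.565185 rad, θ = 79.6° → φ = -23.851°, λ = -41.616°.
Leg 3: from (-23.851°, -41.616°), δ = 1216.4/6371.0088 = 0.190927 rad, θ = 31.5° → φ = -14.419°, λ = -35.740°.

latitude -14.419°, longitude -35.740°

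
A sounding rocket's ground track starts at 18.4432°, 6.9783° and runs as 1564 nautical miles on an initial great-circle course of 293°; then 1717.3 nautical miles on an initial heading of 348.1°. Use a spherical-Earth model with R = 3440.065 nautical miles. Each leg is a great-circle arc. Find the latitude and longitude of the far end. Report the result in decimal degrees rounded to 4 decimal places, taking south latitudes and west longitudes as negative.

latitude 54.2413°, longitude -29.6121°

Apply the spherical direct solution leg by leg, carrying full precision between legs.
Leg 1: from (18.4432°, 6.9783°), δ = 1564/3440.065 = 0.454643 rad, θ = 293° → φ = 26.5514°, λ = -19.8868°.
Leg 2: from (26.5514°, -19.8868°), δ = 1717.3/3440.065 = 0.499206 rad, θ = 348.1° → φ = 54.2413°, λ = -29.6121°.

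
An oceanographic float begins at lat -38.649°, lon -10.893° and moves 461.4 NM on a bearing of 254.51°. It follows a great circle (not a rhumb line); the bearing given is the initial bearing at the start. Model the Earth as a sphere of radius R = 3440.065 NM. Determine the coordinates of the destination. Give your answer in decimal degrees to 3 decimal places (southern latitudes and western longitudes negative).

latitude -40.303°, longitude -20.621°

The arc subtends δ = 461.4/3440.065 = 0.134125 rad at the centre.
Start latitude φ₁ = -0.674552 rad; initial bearing θ = 4.442037 rad.
Destination latitude: φ₂ = arcsin( sin φ₁ cos δ + cos φ₁ sin δ cos θ ) = arcsin(-0.646830) = -40.303°.
Δλ = atan2( sin θ sin δ cos φ₁ , cos δ − sin φ₁ sin φ₂ ) = atan2(-0.100643, 0.587042) = -0.169790 rad = -9.728°.
λ₂ = λ₁ + Δλ = -20.621°.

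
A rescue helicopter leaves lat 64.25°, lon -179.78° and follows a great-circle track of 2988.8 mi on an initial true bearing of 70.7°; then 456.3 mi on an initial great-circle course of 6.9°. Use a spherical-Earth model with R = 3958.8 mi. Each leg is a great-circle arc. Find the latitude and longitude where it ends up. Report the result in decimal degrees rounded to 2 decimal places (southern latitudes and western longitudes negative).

latitude 55.52°, longitude -98.24°

Apply the spherical direct solution leg by leg, carrying full precision between legs.
Leg 1: from (64.25°, -179.78°), δ = 2988.8/3958.8 = 0.754976 rad, θ = 70.7° → φ = 48.97°, λ = -99.64°.
Leg 2: from (48.97°, -99.64°), δ = 456.3/3958.8 = 0.115262 rad, θ = 6.9° → φ = 55.52°, λ = -98.24°.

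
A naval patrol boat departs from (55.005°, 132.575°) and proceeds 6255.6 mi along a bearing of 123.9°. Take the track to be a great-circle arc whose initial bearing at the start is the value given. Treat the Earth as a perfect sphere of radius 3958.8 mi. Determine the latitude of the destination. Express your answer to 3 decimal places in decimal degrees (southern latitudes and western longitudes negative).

latitude -19.119°

Central angle δ = d/R = 1.580176 rad.
Start latitude φ₁ = 0.960018 rad; initial bearing θ = 2.162463 rad.
sin φ₂ = sin φ₁ cos δ + cos φ₁ sin δ cos θ = (0.819202)(-0.009379) + (0.573505)(0.999956)(-0.557745) = -0.327539
φ₂ = asin(-0.327539) = -0.333698 rad = -19.119°.
For the longitude increment, Δλ = atan2( sin θ sin δ cos φ₁, cos δ − sin φ₁ sin φ₂ ) = atan2(0.475995, 0.258941) = 61.454°.
λ₂ = 132.575° + 61.454° = 194.029°, normalized to (−180°, 180°] → -165.971°.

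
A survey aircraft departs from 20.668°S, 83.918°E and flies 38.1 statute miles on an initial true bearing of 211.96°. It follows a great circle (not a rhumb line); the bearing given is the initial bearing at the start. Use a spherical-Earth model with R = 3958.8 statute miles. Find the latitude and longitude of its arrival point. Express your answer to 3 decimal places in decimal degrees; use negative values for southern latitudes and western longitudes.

Central angle δ = d/R = 0.009624 rad.
With φ₁ = -20.668° = -0.360725 rad and θ = 211.96° = 3.699400 rad:
Destination latitude: φ₂ = arcsin( sin φ₁ cos δ + cos φ₁ sin δ cos θ ) = arcsin(-0.360576) = -21.136°.
Δλ = atan2( sin θ sin δ cos φ₁ , cos δ − sin φ₁ sin φ₂ ) = atan2(-0.004766, 0.872688) = -0.005462 rad = -0.313°.
Hence λ₂ = 83.918° + -0.313° = 83.605°.

latitude -21.136°, longitude 83.605°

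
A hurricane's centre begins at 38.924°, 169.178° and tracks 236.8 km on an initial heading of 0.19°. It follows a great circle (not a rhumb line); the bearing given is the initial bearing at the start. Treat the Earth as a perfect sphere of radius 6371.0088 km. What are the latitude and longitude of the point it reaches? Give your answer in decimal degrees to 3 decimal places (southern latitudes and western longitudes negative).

Angular distance δ = d/R = 236.8 / 6371.0088 = 0.037168 rad.
Start latitude φ₁ = 0.679352 rad; initial bearing θ = 0.003316 rad.
sin φ₂ = sin φ₁ cos δ + cos φ₁ sin δ cos θ = (0.628289)(0.999309) + (0.777980)(0.037160)(0.999995) = 0.656764
φ₂ = asin(0.656764) = 0.716520 rad = 41.054°.
Then Δλ = atan2(0.000096, 0.586671) = 0.000163 rad, from sin θ sin δ cos φ₁ over cos δ − sin φ₁ sin φ₂.
λ₂ = λ₁ + Δλ = 169.187°.

latitude 41.054°, longitude 169.187°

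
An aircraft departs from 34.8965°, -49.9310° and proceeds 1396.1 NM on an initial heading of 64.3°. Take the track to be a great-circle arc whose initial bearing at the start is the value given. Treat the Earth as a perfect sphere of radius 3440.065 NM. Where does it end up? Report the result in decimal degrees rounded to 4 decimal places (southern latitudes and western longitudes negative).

Angular distance δ = d/R = 1396.1 / 3440.065 = 0.405835 rad.
Converting: φ₁ = 0.609059 rad, θ = 1.122247 rad.
Applying the spherical law of cosines for sides, sin φ₂ = sin φ₁ cos δ + cos φ₁ sin δ cos θ = 0.666044, so φ₂ = 41.7625°.
For the longitude increment, Δλ = atan2( sin θ sin δ cos φ₁, cos δ − sin φ₁ sin φ₂ ) = atan2(0.291767, 0.537732) = 28.4838°.
λ₂ = λ₁ + Δλ = -21.4472°.

latitude 41.7625°, longitude -21.4472°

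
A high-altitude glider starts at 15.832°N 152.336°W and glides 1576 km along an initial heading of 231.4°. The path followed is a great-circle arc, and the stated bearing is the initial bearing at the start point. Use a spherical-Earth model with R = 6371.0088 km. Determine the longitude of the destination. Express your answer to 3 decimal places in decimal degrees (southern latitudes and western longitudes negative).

longitude -163.446°

δ = 1576/6371.0088 = 0.247371 rad (14.1733°).
With φ₁ = 15.832° = 0.276321 rad and θ = 231.4° = 4.038692 rad:
Destination latitude: φ₂ = arcsin( sin φ₁ cos δ + cos φ₁ sin δ cos θ ) = arcsin(0.117547) = 6.751°.
Δλ = atan2( sin θ sin δ cos φ₁ , cos δ − sin φ₁ sin φ₂ ) = atan2(-0.184100, 0.937491) = -0.193908 rad = -11.110°.
λ₂ = λ₁ + Δλ = -163.446°.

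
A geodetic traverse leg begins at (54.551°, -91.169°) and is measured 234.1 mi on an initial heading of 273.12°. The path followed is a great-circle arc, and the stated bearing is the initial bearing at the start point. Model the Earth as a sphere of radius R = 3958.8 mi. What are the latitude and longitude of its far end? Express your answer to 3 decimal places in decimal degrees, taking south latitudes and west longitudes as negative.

latitude 54.595°, longitude -97.015°

Angular distance δ = d/R = 234.1 / 3958.8 = 0.059134 rad.
With φ₁ = 54.551° = 0.952095 rad and θ = 273.12° = 4.766843 rad:
Destination latitude: φ₂ = arcsin( sin φ₁ cos δ + cos φ₁ sin δ cos θ ) = arcsin(0.815074) = 54.595°.
For the longitude increment, Δλ = atan2( sin θ sin δ cos φ₁, cos δ − sin φ₁ sin φ₂ ) = atan2(-0.034226, 0.334267) = -5.846°.
λ₂ = -91.169° + -5.846° = -97.015°.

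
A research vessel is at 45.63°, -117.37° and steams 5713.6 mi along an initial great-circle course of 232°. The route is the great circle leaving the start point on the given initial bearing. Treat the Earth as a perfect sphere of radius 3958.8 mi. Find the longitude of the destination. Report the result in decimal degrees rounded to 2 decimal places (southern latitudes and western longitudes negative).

Central angle δ = d/R = 1.443266 rad.
Converting: φ₁ = 0.796394 rad, θ = 4.049164 rad.
Applying the spherical law of cosines for sides, sin φ₂ = sin φ₁ cos δ + cos φ₁ sin δ cos θ = -0.336112, so φ₂ = -19.64°.
Then Δλ = atan2(-0.546572, 0.367451) = -0.978916 rad, from sin θ sin δ cos φ₁ over cos δ − sin φ₁ sin φ₂.
Hence λ₂ = -117.37° + -56.09° = -173.46°.

longitude -173.46°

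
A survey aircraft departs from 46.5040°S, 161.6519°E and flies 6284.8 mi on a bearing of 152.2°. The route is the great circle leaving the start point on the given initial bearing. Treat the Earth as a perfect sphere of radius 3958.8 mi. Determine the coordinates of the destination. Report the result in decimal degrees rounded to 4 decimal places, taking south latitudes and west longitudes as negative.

Central angle δ = d/R = 1.587552 rad.
With φ₁ = -46.5040° = -0.811648 rad and θ = 152.2° = 2.656391 rad:
Destination latitude: φ₂ = arcsin( sin φ₁ cos δ + cos φ₁ sin δ cos θ ) = arcsin(-0.596621) = -36.6283°.
For the longitude increment, Δλ = atan2( sin θ sin δ cos φ₁, cos δ − sin φ₁ sin φ₂ ) = atan2(0.320971, -0.449557) = 144.4743°.
λ₂ = 161.6519° + 144.4743° = 306.1262°, normalized to (−180°, 180°] → -53.8738°.

latitude -36.6283°, longitude -53.8738°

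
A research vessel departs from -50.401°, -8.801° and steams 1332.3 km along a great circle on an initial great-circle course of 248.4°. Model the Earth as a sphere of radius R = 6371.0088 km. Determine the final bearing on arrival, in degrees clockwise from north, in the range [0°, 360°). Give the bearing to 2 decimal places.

final bearing 263.30°

Central angle δ = d/R = 0.209119 rad.
With φ₁ = -50.401° = -0.879663 rad and θ = 248.4° = 4.335398 rad:
sin φ₂ = sin φ₁ cos δ + cos φ₁ sin δ cos θ = (-0.770524)(0.978214) + (0.637411)(0.207598)(-0.368125) = -0.802450
φ₂ = asin(-0.802450) = -0.931390 rad = -53.365°.
Δλ = atan2( sin θ sin δ cos φ₁ , cos δ − sin φ₁ sin φ₂ ) = atan2(-0.123033, 0.359907) = -0.329393 rad = -18.873°.
λ₂ = λ₁ + Δλ = -27.674°.
The forward bearing on arrival equals the back-azimuth from the destination plus 180°.
Back-azimuth from P₂ (-53.36°, -27.67°) to P₁ (-50.40°, -8.80°), with Δλ' = λ₁ − λ₂ = 18.87°: atan2( sin Δλ' cos φ₁ , cos φ₂ sin φ₁ − sin φ₂ cos φ₁ cos Δλ' ) = 83.30°.
Final bearing = (83.30° + 180°) mod 360° = 263.30°.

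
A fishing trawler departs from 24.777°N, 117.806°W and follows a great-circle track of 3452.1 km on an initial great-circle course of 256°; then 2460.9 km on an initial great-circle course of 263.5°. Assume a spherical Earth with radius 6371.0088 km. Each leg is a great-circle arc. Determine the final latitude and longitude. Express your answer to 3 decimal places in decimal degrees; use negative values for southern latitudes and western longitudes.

latitude 10.739°, longitude -171.280°

Apply the spherical direct solution leg by leg, carrying full precision between legs.
Leg 1: from (24.777°, -117.806°), δ = 3452.1/6371.0088 = 0.541845 rad, θ = 256° → φ = 14.228°, λ = -148.886°.
Leg 2: from (14.228°, -148.886°), δ = 2460.9/6371.0088 = 0.386265 rad, θ = 263.5° → φ = 10.739°, λ = -171.280°.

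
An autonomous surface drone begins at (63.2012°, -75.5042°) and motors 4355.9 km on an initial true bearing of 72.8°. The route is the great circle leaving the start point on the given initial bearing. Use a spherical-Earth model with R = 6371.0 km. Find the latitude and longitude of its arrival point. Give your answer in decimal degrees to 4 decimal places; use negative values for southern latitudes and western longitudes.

Angular distance δ = d/R = 4355.9 / 6371 = 0.683707 rad.
With φ₁ = 63.2012° = 1.103069 rad and θ = 72.8° = 1.270600 rad:
Applying the spherical law of cosines for sides, sin φ₂ = sin φ₁ cos δ + cos φ₁ sin δ cos θ = 0.776188, so φ₂ = 50.9129°.
Δλ = atan2( sin θ sin δ cos φ₁ , cos δ − sin φ₁ sin φ₂ ) = atan2(0.272058, 0.082414) = 1.276655 rad = 73.1469°.
λ₂ = -75.5042° + 73.1469° = -2.3573°.

latitude 50.9129°, longitude -2.3573°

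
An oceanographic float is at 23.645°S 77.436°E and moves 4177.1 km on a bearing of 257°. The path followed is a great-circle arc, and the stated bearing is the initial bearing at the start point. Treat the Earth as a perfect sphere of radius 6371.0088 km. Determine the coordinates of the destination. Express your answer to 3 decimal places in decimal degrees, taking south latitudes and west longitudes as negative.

latitude -26.330°, longitude 35.922°

Central angle δ = d/R = 0.655642 rad.
Converting: φ₁ = -0.412683 rad, θ = 4.485496 rad.
Applying the spherical law of cosines for sides, sin φ₂ = sin φ₁ cos δ + cos φ₁ sin δ cos θ = -0.443542, so φ₂ = -26.330°.
For the longitude increment, Δλ = atan2( sin θ sin δ cos φ₁, cos δ − sin φ₁ sin φ₂ ) = atan2(-0.544171, 0.614766) = -41.514°.
Hence λ₂ = 77.436° + -41.514° = 35.922°.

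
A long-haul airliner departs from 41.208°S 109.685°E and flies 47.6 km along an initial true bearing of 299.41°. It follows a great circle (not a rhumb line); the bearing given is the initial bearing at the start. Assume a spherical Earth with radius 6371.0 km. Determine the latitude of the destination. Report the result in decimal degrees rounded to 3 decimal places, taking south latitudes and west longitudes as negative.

latitude -40.997°

Central angle δ = d/R = 0.007471 rad.
Converting: φ₁ = -0.719215 rad, θ = 5.225690 rad.
Applying the spherical law of cosines for sides, sin φ₂ = sin φ₁ cos δ + cos φ₁ sin δ cos θ = -0.656016, so φ₂ = -40.997°.
Δλ = atan2( sin θ sin δ cos φ₁ , cos δ − sin φ₁ sin φ₂ ) = atan2(-0.004896, 0.567792) = -0.008623 rad = -0.494°.
Hence λ₂ = 109.685° + -0.494° = 109.191°.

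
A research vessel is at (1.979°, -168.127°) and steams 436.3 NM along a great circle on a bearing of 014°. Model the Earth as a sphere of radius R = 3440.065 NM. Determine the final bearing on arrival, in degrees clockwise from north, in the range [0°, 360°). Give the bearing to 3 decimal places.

final bearing 14.171°

The arc subtends δ = 436.3/3440.065 = 0.126829 rad at the centre.
Converting: φ₁ = 0.034540 rad, θ = 0.244346 rad.
sin φ₂ = sin φ₁ cos δ + cos φ₁ sin δ cos θ = (0.034533)(0.991968) + (0.999404)(0.126489)(0.970296) = 0.156915
φ₂ = asin(0.156915) = 0.157566 rad = 9.028°.
For the longitude increment, Δλ = atan2( sin θ sin δ cos φ₁, cos δ − sin φ₁ sin φ₂ ) = atan2(0.030582, 0.986549) = 1.776°.
Hence λ₂ = -168.127° + 1.776° = -166.351°.
The forward bearing on arrival equals the back-azimuth from the destination plus 180°.
Back-azimuth from P₂ (9.028°, -166.351°) to P₁ (1.979°, -168.127°), with Δλ' = λ₁ − λ₂ = -1.776°: atan2( sin Δλ' cos φ₁ , cos φ₂ sin φ₁ − sin φ₂ cos φ₁ cos Δλ' ) = 194.171°.
Final bearing = (194.171° + 180°) mod 360° = 14.171°.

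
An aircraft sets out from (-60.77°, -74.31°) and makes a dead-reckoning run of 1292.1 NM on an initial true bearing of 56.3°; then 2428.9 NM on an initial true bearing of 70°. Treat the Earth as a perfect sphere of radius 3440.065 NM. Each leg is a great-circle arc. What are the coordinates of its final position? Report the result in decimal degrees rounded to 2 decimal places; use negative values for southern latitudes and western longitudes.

Apply the spherical direct solution leg by leg, carrying full precision between legs.
Leg 1: from (-60.77°, -74.31°), δ = 1292.1/3440.065 = 0.375603 rad, θ = 56.3° → φ = -45.43°, λ = -48.53°.
Leg 2: from (-45.43°, -48.53°), δ = 2428.9/3440.065 = 0.706062 rad, θ = 70° → φ = -22.73°, λ = -7.15°.

latitude -22.73°, longitude -7.15°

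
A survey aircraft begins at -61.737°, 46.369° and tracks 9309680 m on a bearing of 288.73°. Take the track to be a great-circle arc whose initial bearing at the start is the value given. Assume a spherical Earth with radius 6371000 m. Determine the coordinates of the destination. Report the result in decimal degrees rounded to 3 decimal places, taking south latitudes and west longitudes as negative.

latitude 3.144°, longitude -24.156°

Central angle δ = d/R = 1.461259 rad.
With φ₁ = -61.737° = -1.077514 rad and θ = 288.73° = 5.039289 rad:
Destination latitude: φ₂ = arcsin( sin φ₁ cos δ + cos φ₁ sin δ cos θ ) = arcsin(0.054854) = 3.144°.
Δλ = atan2( sin θ sin δ cos φ₁ , cos δ − sin φ₁ sin φ₂ ) = atan2(-0.445755, 0.157633) = -1.230890 rad = -70.525°.
λ₂ = λ₁ + Δλ = -24.156°.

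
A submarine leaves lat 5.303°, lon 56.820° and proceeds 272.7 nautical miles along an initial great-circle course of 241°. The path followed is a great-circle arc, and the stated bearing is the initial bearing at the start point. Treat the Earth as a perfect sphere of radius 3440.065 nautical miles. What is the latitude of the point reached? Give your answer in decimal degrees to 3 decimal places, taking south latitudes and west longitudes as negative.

latitude 3.090°

Central angle δ = d/R = 0.079272 rad.
Start latitude φ₁ = 0.092555 rad; initial bearing θ = 4.206243 rad.
Applying the spherical law of cosines for sides, sin φ₂ = sin φ₁ cos δ + cos φ₁ sin δ cos θ = 0.053905, so φ₂ = 3.090°.
Then Δλ = atan2(-0.068964, 0.991878) = -0.069417 rad, from sin θ sin δ cos φ₁ over cos δ − sin φ₁ sin φ₂.
λ₂ = 56.820° + -3.977° = 52.843°.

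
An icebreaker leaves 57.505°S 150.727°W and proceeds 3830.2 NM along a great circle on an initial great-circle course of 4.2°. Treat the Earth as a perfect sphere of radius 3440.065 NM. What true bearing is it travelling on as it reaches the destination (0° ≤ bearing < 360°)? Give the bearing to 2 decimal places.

δ = 3830.2/3440.065 = 1.113409 rad (63.7936°).
Converting: φ₁ = -1.003652 rad, θ = 0.073304 rad.
sin φ₂ = sin φ₁ cos δ + cos φ₁ sin δ cos θ = (-0.843438)(0.441605) + (0.537226)(0.897209)(0.997314) = 0.108243
φ₂ = asin(0.108243) = 0.108455 rad = 6.214°.
Δλ = atan2( sin θ sin δ cos φ₁ , cos δ − sin φ₁ sin φ₂ ) = atan2(0.035301, 0.532902) = 0.066147 rad = 3.790°.
λ₂ = λ₁ + Δλ = -146.937°.
The forward bearing on arrival equals the back-azimuth from the destination plus 180°.
Back-azimuth from P₂ (6.21°, -146.94°) to P₁ (-57.51°, -150.73°), with Δλ' = λ₁ − λ₂ = -3.79°: atan2( sin Δλ' cos φ₁ , cos φ₂ sin φ₁ − sin φ₂ cos φ₁ cos Δλ' ) = 182.27°.
Final bearing = (182.27° + 180°) mod 360° = 2.27°.

final bearing 2.27°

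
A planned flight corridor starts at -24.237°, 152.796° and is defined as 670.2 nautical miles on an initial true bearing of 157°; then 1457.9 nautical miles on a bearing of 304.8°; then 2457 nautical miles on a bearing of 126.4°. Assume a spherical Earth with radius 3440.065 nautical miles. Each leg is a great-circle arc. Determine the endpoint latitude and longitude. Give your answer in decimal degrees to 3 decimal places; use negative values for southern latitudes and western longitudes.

latitude -37.668°, longitude 178.928°

Apply the spherical direct solution leg by leg, carrying full precision between legs.
Leg 1: from (-24.237°, 152.796°), δ = 670.2/3440.065 = 0.194822 rad, θ = 157° → φ = -34.419°, λ = 158.057°.
Leg 2: from (-34.419°, 158.057°), δ = 1457.9/3440.065 = 0.423800 rad, θ = 304.8° → φ = -18.762°, λ = 137.164°.
Leg 3: from (-18.762°, 137.164°), δ = 2457/3440.065 = 0.714231 rad, θ = 126.4° → φ = -37.668°, λ = 178.928°.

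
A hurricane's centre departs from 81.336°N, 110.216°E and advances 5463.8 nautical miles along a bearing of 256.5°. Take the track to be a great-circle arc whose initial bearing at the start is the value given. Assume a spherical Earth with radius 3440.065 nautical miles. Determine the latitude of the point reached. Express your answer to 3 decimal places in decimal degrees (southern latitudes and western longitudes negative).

latitude -3.006°

Central angle δ = d/R = 1.588284 rad.
Start latitude φ₁ = 1.419581 rad; initial bearing θ = 4.476770 rad.
sin φ₂ = sin φ₁ cos δ + cos φ₁ sin δ cos θ = (0.988589)(-0.017487) + (0.150640)(0.999847)(-0.233445) = -0.052448
φ₂ = asin(-0.052448) = -0.052472 rad = -3.006°.
For the longitude increment, Δλ = atan2( sin θ sin δ cos φ₁, cos δ − sin φ₁ sin φ₂ ) = atan2(-0.146455, 0.034363) = -76.796°.
Hence λ₂ = 110.216° + -76.796° = 33.420°.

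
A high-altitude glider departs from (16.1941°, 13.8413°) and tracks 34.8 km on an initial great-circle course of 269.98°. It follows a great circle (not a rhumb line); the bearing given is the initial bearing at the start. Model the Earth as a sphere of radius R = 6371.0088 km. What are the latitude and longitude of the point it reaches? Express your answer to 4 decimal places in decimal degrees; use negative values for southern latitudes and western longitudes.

latitude 16.1937°, longitude 13.5154°

Central angle δ = d/R = 0.005462 rad.
Start latitude φ₁ = 0.282640 rad; initial bearing θ = 4.712040 rad.
Applying the spherical law of cosines for sides, sin φ₂ = sin φ₁ cos δ + cos φ₁ sin δ cos θ = 0.278886, so φ₂ = 16.1937°.
Δλ = atan2( sin θ sin δ cos φ₁ , cos δ − sin φ₁ sin φ₂ ) = atan2(-0.005245, 0.922206) = -0.005688 rad = -0.3259°.
Hence λ₂ = 13.8413° + -0.3259° = 13.5154°.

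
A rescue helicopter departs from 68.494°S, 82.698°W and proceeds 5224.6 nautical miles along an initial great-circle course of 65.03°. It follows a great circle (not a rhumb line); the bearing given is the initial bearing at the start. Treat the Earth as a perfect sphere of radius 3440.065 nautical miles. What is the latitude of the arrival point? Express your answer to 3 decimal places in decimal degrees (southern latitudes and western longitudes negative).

latitude 6.093°

Angular distance δ = d/R = 5224.6 / 3440.065 = 1.518750 rad.
Start latitude φ₁ = -1.195446 rad; initial bearing θ = 1.134988 rad.
Destination latitude: φ₂ = arcsin( sin φ₁ cos δ + cos φ₁ sin δ cos θ ) = arcsin(0.106147) = 6.093°.
Δλ = atan2( sin θ sin δ cos φ₁ , cos δ − sin φ₁ sin φ₂ ) = atan2(0.331882, 0.150780) = 1.144359 rad = 65.567°.
λ₂ = -82.698° + 65.567° = -17.131°.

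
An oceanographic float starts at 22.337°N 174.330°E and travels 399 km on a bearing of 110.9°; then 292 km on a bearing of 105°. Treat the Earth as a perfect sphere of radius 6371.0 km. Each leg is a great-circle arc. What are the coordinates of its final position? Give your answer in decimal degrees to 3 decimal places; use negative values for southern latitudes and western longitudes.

Apply the spherical direct solution leg by leg, carrying full precision between legs.
Leg 1: from (22.337°, 174.330°), δ = 399/6371 = 0.062628 rad, θ = 110.9° → φ = 21.018°, λ = 177.921°.
Leg 2: from (21.018°, 177.921°), δ = 292/6371 = 0.045833 rad, θ = 105° → φ = 20.317°, λ = -179.374°.

latitude 20.317°, longitude -179.374°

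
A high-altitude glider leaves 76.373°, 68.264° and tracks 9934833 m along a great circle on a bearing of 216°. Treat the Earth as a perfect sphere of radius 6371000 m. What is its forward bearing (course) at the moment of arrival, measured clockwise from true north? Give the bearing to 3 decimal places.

final bearing 188.092°

Central angle δ = d/R = 1.559384 rad.
Converting: φ₁ = 1.332960 rad, θ = 3.769911 rad.
Destination latitude: φ₂ = arcsin( sin φ₁ cos δ + cos φ₁ sin δ cos θ ) = arcsin(-0.179501) = -10.341°.
Δλ = atan2( sin θ sin δ cos φ₁ , cos δ − sin φ₁ sin φ₂ ) = atan2(-0.138473, 0.185860) = -0.640319 rad = -36.688°.
λ₂ = λ₁ + Δλ = 31.576°.
The forward bearing on arrival equals the back-azimuth from the destination plus 180°.
Back-azimuth from P₂ (-10.341°, 31.576°) to P₁ (76.373°, 68.264°), with Δλ' = λ₁ − λ₂ = 36.688°: atan2( sin Δλ' cos φ₁ , cos φ₂ sin φ₁ − sin φ₂ cos φ₁ cos Δλ' ) = 8.092°.
Final bearing = (8.092° + 180°) mod 360° = 188.092°.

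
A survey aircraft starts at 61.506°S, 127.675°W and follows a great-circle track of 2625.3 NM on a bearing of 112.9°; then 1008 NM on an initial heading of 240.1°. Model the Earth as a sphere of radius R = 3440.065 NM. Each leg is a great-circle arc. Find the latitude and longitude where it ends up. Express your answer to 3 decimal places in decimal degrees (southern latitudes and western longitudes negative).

Apply the spherical direct solution leg by leg, carrying full precision between legs.
Leg 1: from (-61.506°, -127.675°), δ = 2625.3/3440.065 = 0.763154 rad, θ = 112.9° → φ = -49.768°, λ = -47.334°.
Leg 2: from (-49.768°, -47.334°), δ = 1008/3440.065 = 0.293018 rad, θ = 240.1° → φ = -55.476°, λ = -73.554°.

latitude -55.476°, longitude -73.554°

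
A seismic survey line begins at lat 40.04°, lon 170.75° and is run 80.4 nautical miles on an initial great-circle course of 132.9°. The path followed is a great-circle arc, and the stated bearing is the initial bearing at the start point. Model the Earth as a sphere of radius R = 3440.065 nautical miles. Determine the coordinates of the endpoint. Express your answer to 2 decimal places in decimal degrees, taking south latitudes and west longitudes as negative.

latitude 39.12°, longitude 172.01°

δ = 80.4/3440.065 = 0.023372 rad (1.3391°).
Converting: φ₁ = 0.698830 rad, θ = 2.319543 rad.
sin φ₂ = sin φ₁ cos δ + cos φ₁ sin δ cos θ = (0.643322)(0.999727) + (0.765596)(0.023370)(-0.680721) = 0.630967
φ₂ = asin(0.630967) = 0.682799 rad = 39.12°.
Δλ = atan2( sin θ sin δ cos φ₁ , cos δ − sin φ₁ sin φ₂ ) = atan2(0.013106, 0.593812) = 0.022068 rad = 1.26°.
Hence λ₂ = 170.75° + 1.26° = 172.01°.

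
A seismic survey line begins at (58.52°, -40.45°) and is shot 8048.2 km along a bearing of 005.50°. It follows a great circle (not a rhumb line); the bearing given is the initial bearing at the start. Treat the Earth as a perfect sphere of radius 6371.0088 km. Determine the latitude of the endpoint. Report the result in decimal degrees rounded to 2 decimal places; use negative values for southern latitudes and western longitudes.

latitude 48.90°

The arc subtends δ = 8048.2/6371.0088 = 1.263254 rad at the centre.
Start latitude φ₁ = 1.021367 rad; initial bearing θ = 0.095993 rad.
sin φ₂ = sin φ₁ cos δ + cos φ₁ sin δ cos θ = (0.852822)(0.302718) + (0.522201)(0.953080)(0.995396) = 0.753572
φ₂ = asin(0.753572) = 0.853480 rad = 48.90°.
Δλ = atan2( sin θ sin δ cos φ₁ , cos δ − sin φ₁ sin φ₂ ) = atan2(0.047702, -0.339946) = 3.002180 rad = 172.01°.
Hence λ₂ = -40.45° + 172.01° = 131.56°.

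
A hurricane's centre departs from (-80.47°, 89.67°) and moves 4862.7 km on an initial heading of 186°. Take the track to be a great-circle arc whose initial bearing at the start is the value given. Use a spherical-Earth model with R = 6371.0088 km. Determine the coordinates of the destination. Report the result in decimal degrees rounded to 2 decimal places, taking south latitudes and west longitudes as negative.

latitude -55.73°, longitude -82.96°

δ = 4862.7/6371.0088 = 0.763254 rad (43.7313°).
Start latitude φ₁ = -1.404466 rad; initial bearing θ = 3.246312 rad.
Destination latitude: φ₂ = arcsin( sin φ₁ cos δ + cos φ₁ sin δ cos θ ) = arcsin(-0.826441) = -55.73°.
Then Δλ = atan2(-0.011963, -0.092445) = -3.012898 rad, from sin θ sin δ cos φ₁ over cos δ − sin φ₁ sin φ₂.
Hence λ₂ = 89.67° + -172.63° = -82.96°.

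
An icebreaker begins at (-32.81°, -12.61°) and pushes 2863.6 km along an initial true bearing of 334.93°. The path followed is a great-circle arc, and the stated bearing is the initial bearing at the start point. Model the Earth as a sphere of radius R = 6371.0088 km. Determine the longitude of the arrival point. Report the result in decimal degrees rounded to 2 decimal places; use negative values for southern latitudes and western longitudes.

longitude -23.35°

δ = 2863.6/6371.0088 = 0.449474 rad (25.7529°).
With φ₁ = -32.81° = -0.572643 rad and θ = 334.93° = 5.845631 rad:
Destination latitude: φ₂ = arcsin( sin φ₁ cos δ + cos φ₁ sin δ cos θ ) = arcsin(-0.157261) = -9.05°.
Δλ = atan2( sin θ sin δ cos φ₁ , cos δ − sin φ₁ sin φ₂ ) = atan2(-0.154735, 0.815463) = -0.187522 rad = -10.74°.
λ₂ = -12.61° + -10.74° = -23.35°.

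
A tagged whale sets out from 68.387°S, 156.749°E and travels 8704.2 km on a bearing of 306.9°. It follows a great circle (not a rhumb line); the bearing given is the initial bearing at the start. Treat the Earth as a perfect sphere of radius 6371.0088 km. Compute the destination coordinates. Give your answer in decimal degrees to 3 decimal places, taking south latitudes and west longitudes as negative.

Angular distance δ = d/R = 8704.2 / 6371.0088 = 1.366220 rad.
Start latitude φ₁ = -1.193578 rad; initial bearing θ = 5.356415 rad.
sin φ₂ = sin φ₁ cos δ + cos φ₁ sin δ cos θ = (-0.929693)(0.203152) + (0.368336)(0.979147)(0.600420) = 0.027675
φ₂ = asin(0.027675) = 0.027679 rad = 1.586°.
Δλ = atan2( sin θ sin δ cos φ₁ , cos δ − sin φ₁ sin φ₂ ) = atan2(-0.288410, 0.228882) = -0.899971 rad = -51.565°.
Hence λ₂ = 156.749° + -51.565° = 105.184°.

latitude 1.586°, longitude 105.184°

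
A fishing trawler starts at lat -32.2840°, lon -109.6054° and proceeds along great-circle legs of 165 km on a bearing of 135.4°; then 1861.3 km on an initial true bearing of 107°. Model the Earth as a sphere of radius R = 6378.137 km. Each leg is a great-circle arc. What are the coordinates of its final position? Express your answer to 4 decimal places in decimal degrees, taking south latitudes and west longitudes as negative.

latitude -36.6234°, longitude -88.3117°

Apply the spherical direct solution leg by leg, carrying full precision between legs.
Leg 1: from (-32.2840°, -109.6054°), δ = 165/6378.137 = 0.025870 rad, θ = 135.4° → φ = -33.3333°, λ = -108.3598°.
Leg 2: from (-33.3333°, -108.3598°), δ = 1861.3/6378.137 = 0.291825 rad, θ = 107° → φ = -36.6234°, λ = -88.3117°.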